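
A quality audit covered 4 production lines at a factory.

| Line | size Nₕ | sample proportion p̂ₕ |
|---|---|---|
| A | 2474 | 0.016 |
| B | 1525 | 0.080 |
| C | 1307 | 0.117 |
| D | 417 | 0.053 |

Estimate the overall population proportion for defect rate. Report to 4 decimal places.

0.0588

N = 2474 + 1525 + 1307 + 417 = 5723.
Overall proportion = Σ (Nₕ/N)·p̂ₕ.
Σ Nₕp̂ₕ = 39.584 + 122 + 152.919 + 22.101 = 336.604.
336.604 / 5723 = 0.058816... → 0.0588.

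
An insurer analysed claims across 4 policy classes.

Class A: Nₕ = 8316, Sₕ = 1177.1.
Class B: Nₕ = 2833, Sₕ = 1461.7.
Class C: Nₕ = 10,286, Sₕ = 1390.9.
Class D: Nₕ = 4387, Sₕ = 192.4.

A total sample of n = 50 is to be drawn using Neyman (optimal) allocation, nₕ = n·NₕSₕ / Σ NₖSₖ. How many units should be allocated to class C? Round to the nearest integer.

Σ NₕSₕ = 8316·1177.1 + 2833·1461.7 + 10286·1390.9 + 4387·192.4 = 29080615.9.
Share for C: 14306797.4/29080615.9 = 0.49197.
n_C = 50 × 0.49197 = 24.599... → 25.

25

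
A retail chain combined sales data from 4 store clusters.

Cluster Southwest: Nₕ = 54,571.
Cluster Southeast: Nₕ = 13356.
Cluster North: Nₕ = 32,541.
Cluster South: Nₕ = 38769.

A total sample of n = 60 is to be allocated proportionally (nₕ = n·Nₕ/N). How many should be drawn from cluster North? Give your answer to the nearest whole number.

14

Share of cluster North = 32541/139237 = 0.23371.
Allocate 60 × 0.23371 = 14.023... → 14.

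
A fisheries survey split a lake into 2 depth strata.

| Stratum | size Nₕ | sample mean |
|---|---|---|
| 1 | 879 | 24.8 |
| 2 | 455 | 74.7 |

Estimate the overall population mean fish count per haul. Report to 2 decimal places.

N = 879 + 455 = 1334.
Overall mean = Σ (Nₕ/N)·x̄ₕ — weight by population share, not a simple average.
Σ Nₕx̄ₕ = 879·24.8 + 455·74.7 = 21799.2 + 33988.5 = 55787.7.
Divide by N: 55787.7 / 1334 = 41.8199... → 41.82.

41.82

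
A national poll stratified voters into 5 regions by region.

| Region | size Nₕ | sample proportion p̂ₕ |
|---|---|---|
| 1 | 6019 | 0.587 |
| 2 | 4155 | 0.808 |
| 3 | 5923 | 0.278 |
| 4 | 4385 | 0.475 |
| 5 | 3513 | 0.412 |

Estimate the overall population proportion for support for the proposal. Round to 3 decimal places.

Wₕ = Nₕ/N with N = 23995: 0.2508, 0.1732, 0.2468, 0.1827, 0.1464.
p̂_st = 0.2508·0.587 + 0.1732·0.808 + 0.2468·0.278 + 0.1827·0.475 + 0.1464·0.412 ≈ 0.50291... → 0.503.

0.503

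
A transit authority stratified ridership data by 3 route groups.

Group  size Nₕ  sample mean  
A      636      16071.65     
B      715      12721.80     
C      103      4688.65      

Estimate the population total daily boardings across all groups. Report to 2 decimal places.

Population total = Σ Nₕ·x̄ₕ (each stratum's size times its mean).
636·16071.65 + 715·12721.80 + 103·4688.65 = 10221569.4 + 9096087 + 482930.95 = 19800587.35.

19800587.35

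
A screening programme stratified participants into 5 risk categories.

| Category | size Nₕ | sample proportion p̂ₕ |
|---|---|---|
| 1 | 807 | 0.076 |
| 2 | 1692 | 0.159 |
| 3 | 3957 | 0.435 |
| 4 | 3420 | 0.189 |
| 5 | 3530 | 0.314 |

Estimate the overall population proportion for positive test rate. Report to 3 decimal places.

0.284

Wₕ = Nₕ/N with N = 13406: 0.0602, 0.1262, 0.2952, 0.2551, 0.2633.
p̂_st = 0.0602·0.076 + 0.1262·0.159 + 0.2952·0.435 + 0.2551·0.189 + 0.2633·0.314 ≈ 0.28394... → 0.284.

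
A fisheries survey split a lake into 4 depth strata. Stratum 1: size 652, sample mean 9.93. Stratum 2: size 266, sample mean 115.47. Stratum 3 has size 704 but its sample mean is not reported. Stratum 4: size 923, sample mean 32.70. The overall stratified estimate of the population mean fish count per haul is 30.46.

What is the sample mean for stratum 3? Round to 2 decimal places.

Σ Nₕx̄ₕ = N·μ, so 704·x̄_3 = 2545·30.46 − (652·9.93 + 266·115.47 + 923·32.70).
= 77520.7 − 67371.48 = 10149.22.
x̄_3 = 10149.22 / 704 = 14.4165... → 14.42.

14.42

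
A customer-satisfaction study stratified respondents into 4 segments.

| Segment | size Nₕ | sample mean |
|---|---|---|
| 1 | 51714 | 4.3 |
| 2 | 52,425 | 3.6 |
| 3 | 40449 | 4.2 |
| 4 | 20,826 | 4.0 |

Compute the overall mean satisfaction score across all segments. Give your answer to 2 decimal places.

4.02

N = 51714 + 52425 + 40449 + 20826 = 165414.
The stratified mean weights each stratum mean by its population share Nₕ/N.
Σ Nₕx̄ₕ = 51714·4.3 + 52425·3.6 + 40449·4.2 + 20826·4.0 = 222370.2 + 188730 + 169885.8 + 83304 = 664290.
Divide by N: 664290 / 165414 = 4.0159... → 4.02.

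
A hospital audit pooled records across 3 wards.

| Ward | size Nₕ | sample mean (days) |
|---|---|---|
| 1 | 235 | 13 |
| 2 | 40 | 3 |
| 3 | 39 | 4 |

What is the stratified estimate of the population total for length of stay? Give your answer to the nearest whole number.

3331

Population total = Σ Nₕ·x̄ₕ (each stratum's size times its mean).
235·13 + 40·3 + 39·4 = 3055 + 120 + 156 = 3331.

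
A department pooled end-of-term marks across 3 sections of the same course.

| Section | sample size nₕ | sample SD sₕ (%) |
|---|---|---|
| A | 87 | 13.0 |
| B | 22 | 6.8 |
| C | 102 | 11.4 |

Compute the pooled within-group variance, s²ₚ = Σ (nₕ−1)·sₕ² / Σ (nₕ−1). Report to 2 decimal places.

137.65

A: (87−1)·13.0² = 86·169 = 14534
B: (22−1)·6.8² = 21·46.24 = 971.04
C: (102−1)·11.4² = 101·129.96 = 13125.96
Numerator = 28631; denominator = Σ(nₕ−1) = 208.
s²ₚ = 28631/208 = 137.6490... → 137.65.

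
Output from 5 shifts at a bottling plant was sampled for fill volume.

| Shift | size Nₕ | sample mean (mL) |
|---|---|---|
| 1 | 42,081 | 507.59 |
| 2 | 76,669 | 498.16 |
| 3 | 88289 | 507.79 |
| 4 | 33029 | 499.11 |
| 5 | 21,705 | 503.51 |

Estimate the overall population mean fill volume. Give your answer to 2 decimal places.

N = 261773; weights Wₕ = Nₕ/N = (0.1608, 0.2929, 0.3373, 0.1262, 0.0829).
x̄_st = Σ Wₕ·x̄ₕ = 0.1608·507.59 + 0.2929·498.16 + 0.3373·507.79 + 0.1262·499.11 + 0.0829·503.51 ≈ 503.4873...
→ 503.49.

503.49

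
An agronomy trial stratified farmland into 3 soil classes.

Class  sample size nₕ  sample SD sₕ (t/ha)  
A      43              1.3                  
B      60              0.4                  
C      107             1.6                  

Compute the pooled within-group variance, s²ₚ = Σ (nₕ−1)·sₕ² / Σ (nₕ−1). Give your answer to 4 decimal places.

Degrees of freedom: 42 + 59 + 106 = 207.
Σ(nₕ−1)sₕ² = 42·1.69 + 59·0.16 + 106·2.56 = 351.78.
s²ₚ = 351.78 / 207 = 1.699420... → 1.6994.

1.6994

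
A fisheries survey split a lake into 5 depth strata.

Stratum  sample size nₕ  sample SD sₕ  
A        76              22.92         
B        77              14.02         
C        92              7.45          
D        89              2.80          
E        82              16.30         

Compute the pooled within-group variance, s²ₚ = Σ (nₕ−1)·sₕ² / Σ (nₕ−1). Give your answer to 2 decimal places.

Degrees of freedom: 75 + 76 + 91 + 88 + 81 = 411.
Σ(nₕ−1)sₕ² = 75·525.3264 + 76·196.5604 + 91·55.5025 + 88·7.84 + 81·265.69 = 81599.6079.
s²ₚ = 81599.6079 / 411 = 198.5392... → 198.54.

198.54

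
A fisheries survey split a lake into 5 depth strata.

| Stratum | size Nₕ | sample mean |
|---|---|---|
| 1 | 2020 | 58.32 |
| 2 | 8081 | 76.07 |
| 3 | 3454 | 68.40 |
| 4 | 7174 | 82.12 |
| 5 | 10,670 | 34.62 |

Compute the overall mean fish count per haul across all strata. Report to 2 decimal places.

N = 2020 + 8081 + 3454 + 7174 + 10670 = 31399.
Overall mean = Σ (Nₕ/N)·x̄ₕ — weight by population share, not a simple average.
Σ Nₕx̄ₕ = 2020·58.32 + 8081·76.07 + 3454·68.40 + 7174·82.12 + 10670·34.62 = 117806.4 + 614721.67 + 236253.6 + 589128.88 + 369395.4 = 1927305.95.
Divide by N: 1927305.95 / 31399 = 61.3811... → 61.38.

61.38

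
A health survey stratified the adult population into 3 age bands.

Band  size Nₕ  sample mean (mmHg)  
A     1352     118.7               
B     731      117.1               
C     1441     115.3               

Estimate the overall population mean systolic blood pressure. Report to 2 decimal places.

116.98

N = 3524; weights Wₕ = Nₕ/N = (0.3837, 0.2074, 0.4089).
x̄_st = Σ Wₕ·x̄ₕ = 0.3837·118.7 + 0.2074·117.1 + 0.4089·115.3 ≈ 116.9778...
→ 116.98.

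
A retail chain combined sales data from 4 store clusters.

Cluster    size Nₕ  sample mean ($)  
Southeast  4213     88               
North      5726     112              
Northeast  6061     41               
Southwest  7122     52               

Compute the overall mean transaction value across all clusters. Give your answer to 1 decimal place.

70.5

N = 4213 + 5726 + 6061 + 7122 = 23122.
Overall mean = Σ (Nₕ/N)·x̄ₕ — weight by population share, not a simple average.
Σ Nₕx̄ₕ = 4213·88 + 5726·112 + 6061·41 + 7122·52 = 370744 + 641312 + 248501 + 370344 = 1630901.
Divide by N: 1630901 / 23122 = 70.535... → 70.5.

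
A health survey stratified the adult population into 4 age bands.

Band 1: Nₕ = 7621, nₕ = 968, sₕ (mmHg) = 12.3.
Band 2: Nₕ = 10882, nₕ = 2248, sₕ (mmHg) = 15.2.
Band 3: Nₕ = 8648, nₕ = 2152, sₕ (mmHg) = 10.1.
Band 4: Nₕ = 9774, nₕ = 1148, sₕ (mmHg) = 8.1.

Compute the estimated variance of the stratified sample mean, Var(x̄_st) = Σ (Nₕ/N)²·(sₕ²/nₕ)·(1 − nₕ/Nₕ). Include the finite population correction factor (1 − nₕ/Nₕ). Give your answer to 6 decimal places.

N = 36925. Term for each stratum: Wₕ²sₕ²/nₕ·(1−nₕ/Nₕ).
Var(x̄_st) = 0.005811970 + 0.007082240 + 0.001953085 + 0.003534019 = 0.018381314 → 0.018381.

0.018381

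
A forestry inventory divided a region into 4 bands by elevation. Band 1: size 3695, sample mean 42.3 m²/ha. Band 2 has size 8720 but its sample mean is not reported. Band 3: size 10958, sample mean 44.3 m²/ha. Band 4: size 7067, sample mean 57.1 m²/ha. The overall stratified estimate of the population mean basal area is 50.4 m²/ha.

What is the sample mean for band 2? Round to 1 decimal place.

Σ Nₕx̄ₕ = N·μ, so 8720·x̄_2 = 30440·50.4 − (3695·42.3 + 10958·44.3 + 7067·57.1).
= 1534176 − 1045263.6 = 488912.4.
x̄_2 = 488912.4 / 8720 = 56.068... → 56.1.

56.1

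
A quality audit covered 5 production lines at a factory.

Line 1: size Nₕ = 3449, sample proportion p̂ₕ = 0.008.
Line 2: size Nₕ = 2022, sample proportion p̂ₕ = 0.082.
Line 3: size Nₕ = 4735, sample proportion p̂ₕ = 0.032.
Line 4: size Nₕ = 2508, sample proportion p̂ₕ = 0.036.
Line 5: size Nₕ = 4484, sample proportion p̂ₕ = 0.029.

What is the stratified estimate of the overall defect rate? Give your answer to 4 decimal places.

N = 3449 + 2022 + 4735 + 2508 + 4484 = 17198.
Overall proportion = Σ (Nₕ/N)·p̂ₕ.
Σ Nₕp̂ₕ = 27.592 + 165.804 + 151.52 + 90.288 + 130.036 = 565.24.
565.24 / 17198 = 0.032867... → 0.0329.

0.0329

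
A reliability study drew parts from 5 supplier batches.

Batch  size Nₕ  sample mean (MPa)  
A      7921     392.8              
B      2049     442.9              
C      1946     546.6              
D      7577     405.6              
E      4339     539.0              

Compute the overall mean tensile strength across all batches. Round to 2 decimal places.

440.35

x̄_st = (Σ Nₕx̄ₕ) / (Σ Nₕ) = (7921·392.8 + 2049·442.9 + 1946·546.6 + 7577·405.6 + 4339·539.0) / 23832
= 10494506.7 / 23832 = 440.3536... → 440.35.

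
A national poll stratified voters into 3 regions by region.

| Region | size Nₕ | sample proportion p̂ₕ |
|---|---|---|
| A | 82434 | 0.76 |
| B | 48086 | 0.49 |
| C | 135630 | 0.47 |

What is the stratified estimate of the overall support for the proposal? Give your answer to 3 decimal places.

Wₕ = Nₕ/N with N = 266150: 0.3097, 0.1807, 0.5096.
p̂_st = 0.3097·0.76 + 0.1807·0.49 + 0.5096·0.47 ≈ 0.56343... → 0.563.

0.563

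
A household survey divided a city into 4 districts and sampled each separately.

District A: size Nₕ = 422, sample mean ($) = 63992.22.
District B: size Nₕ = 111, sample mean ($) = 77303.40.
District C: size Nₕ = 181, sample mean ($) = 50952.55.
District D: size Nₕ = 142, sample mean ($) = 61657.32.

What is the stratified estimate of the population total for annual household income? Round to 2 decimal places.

53563145.23

Estimate total by summing Nₕ·x̄ₕ over strata.
422·63992.22 + 111·77303.40 + 181·50952.55 + 142·61657.32 = 27004716.84 + 8580677.4 + 9222411.55 + 8755339.44 = 53563145.23.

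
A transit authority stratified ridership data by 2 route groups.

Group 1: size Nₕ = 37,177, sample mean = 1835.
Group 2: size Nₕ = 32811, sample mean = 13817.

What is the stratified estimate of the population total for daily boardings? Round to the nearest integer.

Population total = Σ Nₕ·x̄ₕ (each stratum's size times its mean).
37177·1835 + 32811·13817 = 68219795 + 453349587 = 521569382.

521569382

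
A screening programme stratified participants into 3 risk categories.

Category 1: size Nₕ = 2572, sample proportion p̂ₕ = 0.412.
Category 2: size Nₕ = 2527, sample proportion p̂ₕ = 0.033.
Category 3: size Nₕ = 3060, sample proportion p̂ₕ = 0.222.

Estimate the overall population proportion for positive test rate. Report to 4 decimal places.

Wₕ = Nₕ/N with N = 8159: 0.3152, 0.3097, 0.3750.
p̂_st = 0.3152·0.412 + 0.3097·0.033 + 0.3750·0.222 ≈ 0.223358... → 0.2234.

0.2234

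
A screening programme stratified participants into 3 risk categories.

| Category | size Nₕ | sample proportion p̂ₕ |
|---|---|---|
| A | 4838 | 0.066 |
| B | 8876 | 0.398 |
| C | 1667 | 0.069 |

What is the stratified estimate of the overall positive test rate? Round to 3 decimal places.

0.258

Wₕ = Nₕ/N with N = 15381: 0.3145, 0.5771, 0.1084.
p̂_st = 0.3145·0.066 + 0.5771·0.398 + 0.1084·0.069 ≈ 0.25791... → 0.258.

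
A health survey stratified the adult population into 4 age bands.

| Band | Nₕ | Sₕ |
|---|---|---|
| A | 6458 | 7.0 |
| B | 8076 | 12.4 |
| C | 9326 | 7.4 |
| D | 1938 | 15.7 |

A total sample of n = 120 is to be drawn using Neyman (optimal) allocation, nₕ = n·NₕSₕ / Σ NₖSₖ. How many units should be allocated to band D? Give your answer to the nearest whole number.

Σ NₕSₕ = 6458·7.0 + 8076·12.4 + 9326·7.4 + 1938·15.7 = 244787.4.
Share for D: 30426.6/244787.4 = 0.12430.
n_D = 120 × 0.12430 = 14.916... → 15.

15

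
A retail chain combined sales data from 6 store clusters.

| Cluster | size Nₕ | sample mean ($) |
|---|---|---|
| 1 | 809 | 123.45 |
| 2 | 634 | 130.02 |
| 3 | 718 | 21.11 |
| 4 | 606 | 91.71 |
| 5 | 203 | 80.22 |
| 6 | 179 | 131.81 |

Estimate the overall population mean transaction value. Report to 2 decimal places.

x̄_st = (Σ Nₕx̄ₕ) / (Σ Nₕ) = (809·123.45 + 634·130.02 + 718·21.11 + 606·91.71 + 203·80.22 + 179·131.81) / 3149
= 292915.62 / 3149 = 93.0186... → 93.02.

93.02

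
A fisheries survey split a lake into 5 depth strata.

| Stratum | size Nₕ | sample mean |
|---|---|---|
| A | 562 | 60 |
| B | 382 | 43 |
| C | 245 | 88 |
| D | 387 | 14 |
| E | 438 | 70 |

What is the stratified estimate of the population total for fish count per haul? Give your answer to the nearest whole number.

A: 562·60 = 33720
B: 382·43 = 16426
C: 245·88 = 21560
D: 387·14 = 5418
E: 438·70 = 30660
τ̂ = Σ Nₕx̄ₕ = 107784.

107784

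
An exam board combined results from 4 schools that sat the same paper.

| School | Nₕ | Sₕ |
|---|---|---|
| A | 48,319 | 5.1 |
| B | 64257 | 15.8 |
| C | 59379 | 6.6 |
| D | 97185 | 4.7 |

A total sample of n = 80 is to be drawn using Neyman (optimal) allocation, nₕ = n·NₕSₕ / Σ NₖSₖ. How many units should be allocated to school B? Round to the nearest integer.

38

A: NₕSₕ = 48319·5.1 = 246426.9
B: NₕSₕ = 64257·15.8 = 1015260.6
C: NₕSₕ = 59379·6.6 = 391901.4
D: NₕSₕ = 97185·4.7 = 456769.5
Σ NₕSₕ = 2110358.4.
n_B = 80·1015260.6/2110358.4 = 38.487... → 38.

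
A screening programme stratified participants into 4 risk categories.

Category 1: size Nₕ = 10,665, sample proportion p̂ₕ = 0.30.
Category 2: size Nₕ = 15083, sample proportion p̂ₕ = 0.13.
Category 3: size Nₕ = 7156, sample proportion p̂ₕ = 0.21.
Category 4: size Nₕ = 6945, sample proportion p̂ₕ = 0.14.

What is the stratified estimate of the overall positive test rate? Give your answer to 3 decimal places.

Wₕ = Nₕ/N with N = 39849: 0.2676, 0.3785, 0.1796, 0.1743.
p̂_st = 0.2676·0.30 + 0.3785·0.13 + 0.1796·0.21 + 0.1743·0.14 ≈ 0.19161... → 0.192.

0.192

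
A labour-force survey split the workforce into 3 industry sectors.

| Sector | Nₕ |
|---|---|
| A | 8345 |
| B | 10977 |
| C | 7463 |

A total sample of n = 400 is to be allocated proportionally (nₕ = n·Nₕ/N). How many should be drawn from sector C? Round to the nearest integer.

N = 8345 + 10977 + 7463 = 26785.
n_C = 400·7463/26785 = 111.450... → 111.

111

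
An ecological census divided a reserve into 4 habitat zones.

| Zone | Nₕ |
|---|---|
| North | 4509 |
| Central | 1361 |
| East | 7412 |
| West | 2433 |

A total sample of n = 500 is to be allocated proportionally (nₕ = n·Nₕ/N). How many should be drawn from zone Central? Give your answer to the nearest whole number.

43

Share of zone Central = 1361/15715 = 0.08661.
Allocate 500 × 0.08661 = 43.303... → 43.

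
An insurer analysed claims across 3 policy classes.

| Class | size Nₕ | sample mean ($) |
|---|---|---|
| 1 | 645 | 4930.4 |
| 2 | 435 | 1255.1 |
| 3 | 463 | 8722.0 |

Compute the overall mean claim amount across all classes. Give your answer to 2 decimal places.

N = 645 + 435 + 463 = 1543.
Overall mean = Σ (Nₕ/N)·x̄ₕ — weight by population share, not a simple average.
Σ Nₕx̄ₕ = 645·4930.4 + 435·1255.1 + 463·8722.0 = 3180108 + 545968.5 + 4038286 = 7764362.5.
Divide by N: 7764362.5 / 1543 = 5031.9913... → 5031.99.

5031.99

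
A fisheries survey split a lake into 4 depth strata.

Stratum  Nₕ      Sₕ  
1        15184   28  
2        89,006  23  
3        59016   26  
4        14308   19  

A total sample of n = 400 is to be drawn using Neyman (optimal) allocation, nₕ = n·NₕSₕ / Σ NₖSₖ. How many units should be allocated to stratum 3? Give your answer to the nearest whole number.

1: NₕSₕ = 15184·28 = 425152
2: NₕSₕ = 89006·23 = 2047138
3: NₕSₕ = 59016·26 = 1534416
4: NₕSₕ = 14308·19 = 271852
Σ NₕSₕ = 4278558.
n_3 = 400·1534416/4278558 = 143.452... → 143.

143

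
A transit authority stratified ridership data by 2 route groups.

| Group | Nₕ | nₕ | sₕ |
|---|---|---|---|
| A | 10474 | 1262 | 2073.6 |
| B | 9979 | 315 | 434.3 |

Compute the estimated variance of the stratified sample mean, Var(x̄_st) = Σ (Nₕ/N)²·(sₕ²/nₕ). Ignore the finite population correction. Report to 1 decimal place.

1036.1

N = 20453; Wₕ = Nₕ/N.
group A: (10474/20453)²·2073.6²/1262 = 893.5147
group B: (9979/20453)²·434.3²/315 = 142.5375
Sum = 1036.0522 → 1036.1.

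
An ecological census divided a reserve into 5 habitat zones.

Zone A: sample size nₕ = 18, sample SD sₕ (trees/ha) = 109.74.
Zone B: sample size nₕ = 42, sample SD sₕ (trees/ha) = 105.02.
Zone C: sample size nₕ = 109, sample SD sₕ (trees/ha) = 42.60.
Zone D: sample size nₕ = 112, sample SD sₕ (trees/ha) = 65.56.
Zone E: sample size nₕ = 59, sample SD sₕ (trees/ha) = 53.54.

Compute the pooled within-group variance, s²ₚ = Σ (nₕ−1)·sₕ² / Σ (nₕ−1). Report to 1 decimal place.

A: (18−1)·109.74² = 17·12042.8676 = 204728.7492
B: (42−1)·105.02² = 41·11029.2004 = 452197.2164
C: (109−1)·42.60² = 108·1814.76 = 195994.08
D: (112−1)·65.56² = 111·4298.1136 = 477090.6096
E: (59−1)·53.54² = 58·2866.5316 = 166258.8328
Numerator = 1496269.488; denominator = Σ(nₕ−1) = 335.
s²ₚ = 1496269.488/335 = 4466.476... → 4466.5.

4466.5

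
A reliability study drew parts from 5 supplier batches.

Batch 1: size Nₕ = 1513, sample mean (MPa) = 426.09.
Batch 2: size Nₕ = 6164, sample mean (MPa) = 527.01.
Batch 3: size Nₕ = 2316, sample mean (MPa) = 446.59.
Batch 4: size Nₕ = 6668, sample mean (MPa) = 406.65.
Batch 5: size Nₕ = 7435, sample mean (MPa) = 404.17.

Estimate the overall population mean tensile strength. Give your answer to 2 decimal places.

441.73

N = 24096; weights Wₕ = Nₕ/N = (0.0628, 0.2558, 0.0961, 0.2767, 0.3086).
x̄_st = Σ Wₕ·x̄ₕ = 0.0628·426.09 + 0.2558·527.01 + 0.0961·446.59 + 0.2767·406.65 + 0.3086·404.17 ≈ 441.7336...
→ 441.73.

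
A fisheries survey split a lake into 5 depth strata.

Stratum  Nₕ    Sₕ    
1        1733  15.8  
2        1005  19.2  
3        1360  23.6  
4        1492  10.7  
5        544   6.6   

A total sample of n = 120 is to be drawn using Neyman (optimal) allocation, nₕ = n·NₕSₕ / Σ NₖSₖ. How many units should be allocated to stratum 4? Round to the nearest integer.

19

1: NₕSₕ = 1733·15.8 = 27381.4
2: NₕSₕ = 1005·19.2 = 19296
3: NₕSₕ = 1360·23.6 = 32096
4: NₕSₕ = 1492·10.7 = 15964.4
5: NₕSₕ = 544·6.6 = 3590.4
Σ NₕSₕ = 98328.2.
n_4 = 120·15964.4/98328.2 = 19.483... → 19.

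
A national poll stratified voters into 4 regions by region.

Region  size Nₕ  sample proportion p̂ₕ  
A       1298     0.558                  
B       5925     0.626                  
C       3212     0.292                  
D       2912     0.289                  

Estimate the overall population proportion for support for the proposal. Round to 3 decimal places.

0.465

Wₕ = Nₕ/N with N = 13347: 0.0973, 0.4439, 0.2407, 0.2182.
p̂_st = 0.0973·0.558 + 0.4439·0.626 + 0.2407·0.292 + 0.2182·0.289 ≈ 0.46548... → 0.465.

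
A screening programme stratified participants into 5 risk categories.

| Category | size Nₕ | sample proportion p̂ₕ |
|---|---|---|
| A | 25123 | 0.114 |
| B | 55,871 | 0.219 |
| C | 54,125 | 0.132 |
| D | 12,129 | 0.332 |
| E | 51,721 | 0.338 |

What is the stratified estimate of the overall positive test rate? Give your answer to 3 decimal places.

N = 25123 + 55871 + 54125 + 12129 + 51721 = 198969.
Overall proportion = Σ (Nₕ/N)·p̂ₕ.
Σ Nₕp̂ₕ = 2864.022 + 12235.749 + 7144.5 + 4026.828 + 17481.698 = 43752.797.
43752.797 / 198969 = 0.21990... → 0.220.

0.220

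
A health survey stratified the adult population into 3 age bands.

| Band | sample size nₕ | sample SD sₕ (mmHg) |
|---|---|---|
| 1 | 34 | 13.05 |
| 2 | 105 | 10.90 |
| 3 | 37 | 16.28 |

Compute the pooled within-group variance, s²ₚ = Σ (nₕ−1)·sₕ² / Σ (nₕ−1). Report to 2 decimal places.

159.06

1: (34−1)·13.05² = 33·170.3025 = 5619.9825
2: (105−1)·10.90² = 104·118.81 = 12356.24
3: (37−1)·16.28² = 36·265.0384 = 9541.3824
Numerator = 27517.6049; denominator = Σ(nₕ−1) = 173.
s²ₚ = 27517.6049/173 = 159.0613 → 159.06.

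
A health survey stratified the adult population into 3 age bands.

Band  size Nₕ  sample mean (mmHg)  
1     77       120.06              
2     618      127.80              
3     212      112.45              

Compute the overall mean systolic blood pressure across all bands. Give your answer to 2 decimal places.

123.56

N = 77 + 618 + 212 = 907.
The stratified mean weights each stratum mean by its population share Nₕ/N.
Σ Nₕx̄ₕ = 77·120.06 + 618·127.80 + 212·112.45 = 9244.62 + 78980.4 + 23839.4 = 112064.42.
Divide by N: 112064.42 / 907 = 123.5550... → 123.56.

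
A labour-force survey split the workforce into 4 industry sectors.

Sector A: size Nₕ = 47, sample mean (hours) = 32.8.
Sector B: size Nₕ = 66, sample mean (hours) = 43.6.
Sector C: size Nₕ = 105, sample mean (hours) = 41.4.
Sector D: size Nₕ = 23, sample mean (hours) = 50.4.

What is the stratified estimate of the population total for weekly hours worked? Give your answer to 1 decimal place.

A: 47·32.8 = 1541.6
B: 66·43.6 = 2877.6
C: 105·41.4 = 4347
D: 23·50.4 = 1159.2
τ̂ = Σ Nₕx̄ₕ = 9925.4.

9925.4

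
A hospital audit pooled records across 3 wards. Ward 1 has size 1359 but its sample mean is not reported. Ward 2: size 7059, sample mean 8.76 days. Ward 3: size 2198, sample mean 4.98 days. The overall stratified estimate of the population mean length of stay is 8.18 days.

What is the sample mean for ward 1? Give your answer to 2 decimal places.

10.34

N = 1359 + 7059 + 2198 = 10616.
Overall total = μ·N = 8.18·10616 = 86838.88.
Subtract the known strata: 7059·8.76 + 2198·4.98 = 72782.88.
Remaining total for ward 1: 86838.88 − 72782.88 = 14056.
Divide by its size: 14056 / 1359 = 10.3429... → 10.34.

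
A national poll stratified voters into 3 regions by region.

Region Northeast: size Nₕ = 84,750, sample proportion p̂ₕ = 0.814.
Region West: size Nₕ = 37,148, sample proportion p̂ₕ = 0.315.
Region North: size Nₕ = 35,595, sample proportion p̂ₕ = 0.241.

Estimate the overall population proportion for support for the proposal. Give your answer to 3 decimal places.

0.567

N = 84750 + 37148 + 35595 = 157493.
Overall proportion = Σ (Nₕ/N)·p̂ₕ.
Σ Nₕp̂ₕ = 68986.5 + 11701.62 + 8578.395 = 89266.515.
89266.515 / 157493 = 0.56680... → 0.567.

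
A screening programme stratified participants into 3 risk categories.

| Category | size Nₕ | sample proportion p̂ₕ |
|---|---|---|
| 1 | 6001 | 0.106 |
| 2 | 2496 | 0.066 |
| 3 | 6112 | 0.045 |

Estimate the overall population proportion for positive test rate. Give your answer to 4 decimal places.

0.0736

N = 6001 + 2496 + 6112 = 14609.
Overall proportion = Σ (Nₕ/N)·p̂ₕ.
Σ Nₕp̂ₕ = 636.106 + 164.736 + 275.04 = 1075.882.
1075.882 / 14609 = 0.073645... → 0.0736.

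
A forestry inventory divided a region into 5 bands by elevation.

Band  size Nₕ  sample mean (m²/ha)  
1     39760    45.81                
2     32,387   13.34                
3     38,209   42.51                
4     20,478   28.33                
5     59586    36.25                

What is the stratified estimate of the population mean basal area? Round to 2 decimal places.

34.75

N = 39760 + 32387 + 38209 + 20478 + 59586 = 190420.
Overall mean = Σ (Nₕ/N)·x̄ₕ — weight by population share, not a simple average.
Σ Nₕx̄ₕ = 39760·45.81 + 32387·13.34 + 38209·42.51 + 20478·28.33 + 59586·36.25 = 1821405.6 + 432042.58 + 1624264.59 + 580141.74 + 2159992.5 = 6617847.01.
Divide by N: 6617847.01 / 190420 = 34.7539... → 34.75.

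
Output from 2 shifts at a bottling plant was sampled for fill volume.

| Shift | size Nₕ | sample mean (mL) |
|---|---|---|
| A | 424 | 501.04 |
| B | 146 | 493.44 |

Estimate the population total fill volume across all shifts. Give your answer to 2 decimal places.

284483.20

Estimate total by summing Nₕ·x̄ₕ over strata.
424·501.04 + 146·493.44 = 212440.96 + 72042.24 = 284483.20.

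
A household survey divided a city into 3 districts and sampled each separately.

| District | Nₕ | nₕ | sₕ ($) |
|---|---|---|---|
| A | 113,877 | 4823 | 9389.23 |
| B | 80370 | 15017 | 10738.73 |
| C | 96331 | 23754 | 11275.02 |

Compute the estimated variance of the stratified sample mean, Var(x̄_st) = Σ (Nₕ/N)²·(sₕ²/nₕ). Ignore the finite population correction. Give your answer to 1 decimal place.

3982.9

N = 290578. Term for each stratum: Wₕ²sₕ²/nₕ.
Var(x̄_st) = 2807.3029 + 587.4693 + 588.1723 = 3982.9444 → 3982.9.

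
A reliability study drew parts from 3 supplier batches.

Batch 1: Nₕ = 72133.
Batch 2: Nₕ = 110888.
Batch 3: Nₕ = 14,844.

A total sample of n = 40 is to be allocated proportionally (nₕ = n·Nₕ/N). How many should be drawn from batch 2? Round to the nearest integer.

22

N = 72133 + 110888 + 14844 = 197865.
n_2 = 40·110888/197865 = 22.417... → 22.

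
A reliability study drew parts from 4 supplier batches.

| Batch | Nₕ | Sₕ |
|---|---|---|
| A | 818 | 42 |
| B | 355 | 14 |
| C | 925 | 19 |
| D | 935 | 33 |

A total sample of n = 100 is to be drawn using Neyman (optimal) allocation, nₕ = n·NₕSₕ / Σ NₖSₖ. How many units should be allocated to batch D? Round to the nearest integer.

35

A: NₕSₕ = 818·42 = 34356
B: NₕSₕ = 355·14 = 4970
C: NₕSₕ = 925·19 = 17575
D: NₕSₕ = 935·33 = 30855
Σ NₕSₕ = 87756.
n_D = 100·30855/87756 = 35.160... → 35.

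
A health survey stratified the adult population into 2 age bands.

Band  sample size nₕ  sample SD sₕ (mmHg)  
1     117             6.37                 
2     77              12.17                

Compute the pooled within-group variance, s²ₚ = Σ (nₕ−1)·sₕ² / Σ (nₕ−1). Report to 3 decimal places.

83.142

1: (117−1)·6.37² = 116·40.5769 = 4706.9204
2: (77−1)·12.17² = 76·148.1089 = 11256.2764
Numerator = 15963.1968; denominator = Σ(nₕ−1) = 192.
s²ₚ = 15963.1968/192 = 83.14165 → 83.142.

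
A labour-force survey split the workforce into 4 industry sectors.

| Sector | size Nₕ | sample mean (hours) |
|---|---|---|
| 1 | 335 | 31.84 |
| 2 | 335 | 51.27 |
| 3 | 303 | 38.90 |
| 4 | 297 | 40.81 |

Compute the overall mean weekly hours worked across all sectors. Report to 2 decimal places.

N = 1270; weights Wₕ = Nₕ/N = (0.2638, 0.2638, 0.2386, 0.2339).
x̄_st = Σ Wₕ·x̄ₕ = 0.2638·31.84 + 0.2638·51.27 + 0.2386·38.90 + 0.2339·40.81 ≈ 40.7473...
→ 40.75.

40.75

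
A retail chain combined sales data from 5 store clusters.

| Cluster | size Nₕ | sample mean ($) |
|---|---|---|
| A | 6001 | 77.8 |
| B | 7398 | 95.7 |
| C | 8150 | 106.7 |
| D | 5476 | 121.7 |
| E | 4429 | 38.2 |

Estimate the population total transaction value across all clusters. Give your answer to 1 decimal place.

2880088.4

Estimate total by summing Nₕ·x̄ₕ over strata.
6001·77.8 + 7398·95.7 + 8150·106.7 + 5476·121.7 + 4429·38.2 = 466877.8 + 707988.6 + 869605 + 666429.2 + 169187.8 = 2880088.4.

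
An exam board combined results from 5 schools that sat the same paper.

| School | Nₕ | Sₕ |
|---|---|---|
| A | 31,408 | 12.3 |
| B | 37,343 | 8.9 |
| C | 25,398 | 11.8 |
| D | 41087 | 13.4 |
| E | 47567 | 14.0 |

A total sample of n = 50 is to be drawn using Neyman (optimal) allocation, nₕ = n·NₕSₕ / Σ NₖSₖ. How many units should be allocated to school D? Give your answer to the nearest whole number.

12

Σ NₕSₕ = 31408·12.3 + 37343·8.9 + 25398·11.8 + 41087·13.4 + 47567·14.0 = 2234871.3.
Share for D: 550565.8/2234871.3 = 0.24635.
n_D = 50 × 0.24635 = 12.318... → 12.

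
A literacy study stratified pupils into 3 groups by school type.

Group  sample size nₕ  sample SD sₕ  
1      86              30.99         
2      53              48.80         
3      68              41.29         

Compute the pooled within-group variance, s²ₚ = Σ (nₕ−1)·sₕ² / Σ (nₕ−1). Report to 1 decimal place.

1567.1

1: (86−1)·30.99² = 85·960.3801 = 81632.3085
2: (53−1)·48.80² = 52·2381.44 = 123834.88
3: (68−1)·41.29² = 67·1704.8641 = 114225.8947
Numerator = 319693.0832; denominator = Σ(nₕ−1) = 204.
s²ₚ = 319693.0832/204 = 1567.123... → 1567.1.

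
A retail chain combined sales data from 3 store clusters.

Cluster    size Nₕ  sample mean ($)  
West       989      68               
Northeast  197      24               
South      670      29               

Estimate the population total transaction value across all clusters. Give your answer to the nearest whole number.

Estimate total by summing Nₕ·x̄ₕ over strata.
989·68 + 197·24 + 670·29 = 67252 + 4728 + 19430 = 91410.

91410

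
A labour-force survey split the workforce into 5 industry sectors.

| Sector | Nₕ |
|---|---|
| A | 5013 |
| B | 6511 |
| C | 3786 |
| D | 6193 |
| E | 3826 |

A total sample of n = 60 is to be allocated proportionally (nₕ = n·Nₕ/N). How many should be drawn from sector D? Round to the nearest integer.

15

N = 5013 + 6511 + 3786 + 6193 + 3826 = 25329.
n_D = 60·6193/25329 = 14.670... → 15.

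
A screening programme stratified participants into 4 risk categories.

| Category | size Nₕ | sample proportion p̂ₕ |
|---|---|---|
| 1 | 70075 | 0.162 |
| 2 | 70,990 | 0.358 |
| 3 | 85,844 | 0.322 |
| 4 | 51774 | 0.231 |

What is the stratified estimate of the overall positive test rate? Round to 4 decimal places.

0.2740

Wₕ = Nₕ/N with N = 278683: 0.2515, 0.2547, 0.3080, 0.1858.
p̂_st = 0.2515·0.162 + 0.2547·0.358 + 0.3080·0.322 + 0.1858·0.231 ≈ 0.274032... → 0.2740.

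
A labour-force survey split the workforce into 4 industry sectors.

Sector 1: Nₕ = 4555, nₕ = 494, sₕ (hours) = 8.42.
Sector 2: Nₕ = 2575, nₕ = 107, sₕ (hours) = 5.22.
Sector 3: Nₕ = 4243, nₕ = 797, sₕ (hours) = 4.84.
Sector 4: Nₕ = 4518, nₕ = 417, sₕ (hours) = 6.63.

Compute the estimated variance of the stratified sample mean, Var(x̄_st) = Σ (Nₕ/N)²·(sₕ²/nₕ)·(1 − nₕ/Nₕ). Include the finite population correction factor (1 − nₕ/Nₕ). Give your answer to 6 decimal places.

N = 15891. Term for each stratum: Wₕ²sₕ²/nₕ·(1−nₕ/Nₕ).
Var(x̄_st) = 0.010512745 + 0.006408807 + 0.001701838 + 0.007734363 = 0.026357753 → 0.026358.

0.026358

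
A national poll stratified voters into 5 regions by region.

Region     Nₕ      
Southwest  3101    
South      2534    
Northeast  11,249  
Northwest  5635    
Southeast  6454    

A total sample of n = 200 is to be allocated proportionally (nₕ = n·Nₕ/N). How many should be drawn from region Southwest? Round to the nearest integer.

21

N = 3101 + 2534 + 11249 + 5635 + 6454 = 28973.
n_Southwest = 200·3101/28973 = 21.406... → 21.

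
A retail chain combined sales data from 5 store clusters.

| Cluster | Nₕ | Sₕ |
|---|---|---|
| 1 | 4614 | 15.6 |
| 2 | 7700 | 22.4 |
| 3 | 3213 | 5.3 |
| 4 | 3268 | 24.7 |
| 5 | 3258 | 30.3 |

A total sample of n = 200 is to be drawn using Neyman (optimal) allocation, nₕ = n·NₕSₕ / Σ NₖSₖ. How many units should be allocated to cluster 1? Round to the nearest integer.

Σ NₕSₕ = 4614·15.6 + 7700·22.4 + 3213·5.3 + 3268·24.7 + 3258·30.3 = 440924.3.
Share for 1: 71978.4/440924.3 = 0.16324.
n_1 = 200 × 0.16324 = 32.649... → 33.

33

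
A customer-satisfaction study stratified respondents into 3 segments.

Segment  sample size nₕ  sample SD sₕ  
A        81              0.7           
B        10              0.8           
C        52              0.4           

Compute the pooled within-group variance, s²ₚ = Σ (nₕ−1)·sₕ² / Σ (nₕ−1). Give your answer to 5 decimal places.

0.37943

Degrees of freedom: 80 + 9 + 51 = 140.
Σ(nₕ−1)sₕ² = 80·0.49 + 9·0.64 + 51·0.16 = 53.12.
s²ₚ = 53.12 / 140 = 0.3794286... → 0.37943.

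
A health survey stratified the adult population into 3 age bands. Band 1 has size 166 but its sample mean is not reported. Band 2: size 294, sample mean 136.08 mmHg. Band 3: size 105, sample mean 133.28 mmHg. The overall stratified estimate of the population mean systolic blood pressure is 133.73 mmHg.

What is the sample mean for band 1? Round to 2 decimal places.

129.85

N = 166 + 294 + 105 = 565.
Overall total = μ·N = 133.73·565 = 75557.45.
Subtract the known strata: 294·136.08 + 105·133.28 = 54001.92.
Remaining total for band 1: 75557.45 − 54001.92 = 21555.53.
Divide by its size: 21555.53 / 166 = 129.8526... → 129.85.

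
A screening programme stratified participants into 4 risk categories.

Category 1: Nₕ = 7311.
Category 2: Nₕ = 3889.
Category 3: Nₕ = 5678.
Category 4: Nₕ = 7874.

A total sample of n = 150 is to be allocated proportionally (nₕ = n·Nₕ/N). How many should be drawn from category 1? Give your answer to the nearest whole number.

Share of category 1 = 7311/24752 = 0.29537.
Allocate 150 × 0.29537 = 44.306... → 44.

44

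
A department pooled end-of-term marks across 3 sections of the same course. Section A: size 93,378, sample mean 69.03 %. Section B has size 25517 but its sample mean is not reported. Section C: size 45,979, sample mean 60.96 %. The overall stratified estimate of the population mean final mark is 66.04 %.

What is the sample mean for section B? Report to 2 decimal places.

Σ Nₕx̄ₕ = N·μ, so 25517·x̄_B = 164874·66.04 − (93378·69.03 + 45979·60.96).
= 10888278.96 − 9248763.18 = 1639515.78.
x̄_B = 1639515.78 / 25517 = 64.2519... → 64.25.

64.25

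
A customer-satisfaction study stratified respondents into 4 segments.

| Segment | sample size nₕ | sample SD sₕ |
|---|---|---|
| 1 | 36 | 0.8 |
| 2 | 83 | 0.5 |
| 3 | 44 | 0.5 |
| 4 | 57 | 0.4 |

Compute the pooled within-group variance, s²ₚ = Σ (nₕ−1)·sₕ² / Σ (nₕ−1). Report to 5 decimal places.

0.28986

1: (36−1)·0.8² = 35·0.64 = 22.4
2: (83−1)·0.5² = 82·0.25 = 20.5
3: (44−1)·0.5² = 43·0.25 = 10.75
4: (57−1)·0.4² = 56·0.16 = 8.96
Numerator = 62.61; denominator = Σ(nₕ−1) = 216.
s²ₚ = 62.61/216 = 0.2898611... → 0.28986.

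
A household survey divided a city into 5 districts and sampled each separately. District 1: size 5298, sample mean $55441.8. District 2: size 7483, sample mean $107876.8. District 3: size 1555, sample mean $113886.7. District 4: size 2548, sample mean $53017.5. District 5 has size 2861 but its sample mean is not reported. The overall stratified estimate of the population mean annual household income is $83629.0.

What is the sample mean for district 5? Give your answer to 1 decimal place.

83222.5

N = 5298 + 7483 + 1555 + 2548 + 2861 = 19745.
Overall total = μ·N = 83629.0·19745 = 1651254605.
Subtract the known strata: 5298·55441.8 + 7483·107876.8 + 1555·113886.7 + 2548·53017.5 = 1413155159.3.
Remaining total for district 5: 1651254605 − 1413155159.3 = 238099445.7.
Divide by its size: 238099445.7 / 2861 = 83222.456... → 83222.5.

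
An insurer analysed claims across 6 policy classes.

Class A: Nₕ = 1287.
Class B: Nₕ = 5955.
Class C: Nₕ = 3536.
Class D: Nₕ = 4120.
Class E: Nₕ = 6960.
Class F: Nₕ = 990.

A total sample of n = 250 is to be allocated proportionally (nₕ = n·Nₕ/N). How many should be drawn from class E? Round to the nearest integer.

76

N = 1287 + 5955 + 3536 + 4120 + 6960 + 990 = 22848.
n_E = 250·6960/22848 = 76.155... → 76.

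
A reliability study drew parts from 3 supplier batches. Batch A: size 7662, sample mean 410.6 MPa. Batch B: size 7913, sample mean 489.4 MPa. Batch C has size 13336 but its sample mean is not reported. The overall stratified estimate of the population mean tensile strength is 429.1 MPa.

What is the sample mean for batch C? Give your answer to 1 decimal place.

N = 7662 + 7913 + 13336 = 28911.
Overall total = μ·N = 429.1·28911 = 12405710.1.
Subtract the known strata: 7662·410.6 + 7913·489.4 = 7018639.4.
Remaining total for batch C: 12405710.1 − 7018639.4 = 5387070.7.
Divide by its size: 5387070.7 / 13336 = 403.950... → 403.9.

403.9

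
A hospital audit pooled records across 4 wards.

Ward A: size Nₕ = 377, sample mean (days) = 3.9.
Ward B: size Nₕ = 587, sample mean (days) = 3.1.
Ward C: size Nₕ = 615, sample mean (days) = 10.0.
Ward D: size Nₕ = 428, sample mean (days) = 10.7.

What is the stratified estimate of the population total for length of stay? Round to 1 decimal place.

14019.6

Population total = Σ Nₕ·x̄ₕ (each stratum's size times its mean).
377·3.9 + 587·3.1 + 615·10.0 + 428·10.7 = 1470.3 + 1819.7 + 6150 + 4579.6 = 14019.6.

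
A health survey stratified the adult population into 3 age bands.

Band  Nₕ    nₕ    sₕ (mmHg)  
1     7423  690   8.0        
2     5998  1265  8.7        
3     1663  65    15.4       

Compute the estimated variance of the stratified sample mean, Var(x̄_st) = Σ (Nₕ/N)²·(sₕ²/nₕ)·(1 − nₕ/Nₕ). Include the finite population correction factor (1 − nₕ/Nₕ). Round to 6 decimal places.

N = 15084; Wₕ = Nₕ/N.
band 1: (7423/15084)²·8.0²/690·(1 − 690/7423) = 0.020374451
band 2: (5998/15084)²·8.7²/1265·(1 − 1265/5998) = 0.007465483
band 3: (1663/15084)²·15.4²/65·(1 − 65/1663) = 0.042615154
Sum = 0.070455088 → 0.070455.

0.070455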